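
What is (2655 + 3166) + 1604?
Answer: 7425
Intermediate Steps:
(2655 + 3166) + 1604 = 5821 + 1604 = 7425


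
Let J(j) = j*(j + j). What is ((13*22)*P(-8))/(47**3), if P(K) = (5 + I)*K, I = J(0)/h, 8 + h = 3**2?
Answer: -11440/103823 ≈ -0.11019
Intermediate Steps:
J(j) = 2*j**2 (J(j) = j*(2*j) = 2*j**2)
h = 1 (h = -8 + 3**2 = -8 + 9 = 1)
I = 0 (I = (2*0**2)/1 = (2*0)*1 = 0*1 = 0)
P(K) = 5*K (P(K) = (5 + 0)*K = 5*K)
((13*22)*P(-8))/(47**3) = ((13*22)*(5*(-8)))/(47**3) = (286*(-40))/103823 = -11440*1/103823 = -11440/103823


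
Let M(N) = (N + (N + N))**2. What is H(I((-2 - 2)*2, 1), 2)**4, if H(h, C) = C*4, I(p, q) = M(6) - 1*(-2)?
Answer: 4096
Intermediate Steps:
M(N) = 9*N**2 (M(N) = (N + 2*N)**2 = (3*N)**2 = 9*N**2)
I(p, q) = 326 (I(p, q) = 9*6**2 - 1*(-2) = 9*36 + 2 = 324 + 2 = 326)
H(h, C) = 4*C
H(I((-2 - 2)*2, 1), 2)**4 = (4*2)**4 = 8**4 = 4096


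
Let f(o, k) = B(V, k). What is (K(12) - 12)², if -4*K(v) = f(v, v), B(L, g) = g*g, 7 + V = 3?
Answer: 2304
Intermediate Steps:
V = -4 (V = -7 + 3 = -4)
B(L, g) = g²
f(o, k) = k²
K(v) = -v²/4
(K(12) - 12)² = (-¼*12² - 12)² = (-¼*144 - 12)² = (-36 - 12)² = (-48)² = 2304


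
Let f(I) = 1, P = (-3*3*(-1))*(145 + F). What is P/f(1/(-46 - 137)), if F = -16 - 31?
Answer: 882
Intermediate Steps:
F = -47
P = 882 (P = (-3*3*(-1))*(145 - 47) = -9*(-1)*98 = 9*98 = 882)
P/f(1/(-46 - 137)) = 882/1 = 882*1 = 882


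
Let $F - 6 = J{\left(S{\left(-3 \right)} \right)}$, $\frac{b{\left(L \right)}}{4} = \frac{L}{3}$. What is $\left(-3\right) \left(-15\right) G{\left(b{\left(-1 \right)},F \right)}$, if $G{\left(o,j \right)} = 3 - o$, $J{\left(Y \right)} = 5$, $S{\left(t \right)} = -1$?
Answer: $195$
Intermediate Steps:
$b{\left(L \right)} = \frac{4 L}{3}$ ($b{\left(L \right)} = 4 \frac{L}{3} = \frac{4 L}{3}$)
$F = 11$ ($F = 6 + 5 = 11$)
$\left(-3\right) \left(-15\right) G{\left(b{\left(-1 \right)},F \right)} = \left(-3\right) \left(-15\right) \left(3 - \frac{4}{3} \left(-1\right)\right) = 45 \left(3 - - \frac{4}{3}\right) = 45 \left(3 + \frac{4}{3}\right) = 45 \cdot \frac{13}{3} = 195$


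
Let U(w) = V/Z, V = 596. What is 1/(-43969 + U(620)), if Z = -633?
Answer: -633/27832973 ≈ -2.2743e-5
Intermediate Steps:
U(w) = -596/633 (U(w) = 596/(-633) = 596*(-1/633) = -596/633)
1/(-43969 + U(620)) = 1/(-43969 - 596/633) = 1/(-27832973/633) = -633/27832973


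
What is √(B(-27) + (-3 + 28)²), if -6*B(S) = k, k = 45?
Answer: √2470/2 ≈ 24.850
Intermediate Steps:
B(S) = -15/2 (B(S) = -⅙*45 = -15/2)
√(B(-27) + (-3 + 28)²) = √(-15/2 + (-3 + 28)²) = √(-15/2 + 25²) = √(-15/2 + 625) = √(1235/2) = √2470/2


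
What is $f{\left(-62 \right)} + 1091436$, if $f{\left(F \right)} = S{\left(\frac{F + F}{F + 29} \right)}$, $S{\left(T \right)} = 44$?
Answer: $1091480$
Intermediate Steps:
$f{\left(F \right)} = 44$
$f{\left(-62 \right)} + 1091436 = 44 + 1091436 = 1091480$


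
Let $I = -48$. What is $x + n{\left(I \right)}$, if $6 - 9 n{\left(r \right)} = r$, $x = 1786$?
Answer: $1792$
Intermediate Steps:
$n{\left(r \right)} = \frac{2}{3} - \frac{r}{9}$
$x + n{\left(I \right)} = 1786 + \left(\frac{2}{3} - - \frac{16}{3}\right) = 1786 + \left(\frac{2}{3} + \frac{16}{3}\right) = 1786 + 6 = 1792$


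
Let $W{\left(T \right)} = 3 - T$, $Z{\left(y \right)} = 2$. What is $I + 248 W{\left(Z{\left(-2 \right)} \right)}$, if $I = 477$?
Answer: $725$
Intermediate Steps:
$I + 248 W{\left(Z{\left(-2 \right)} \right)} = 477 + 248 \left(3 - 2\right) = 477 + 248 \cdot 1 = 477 + 248 = 725$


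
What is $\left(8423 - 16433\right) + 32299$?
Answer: $24289$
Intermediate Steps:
$\left(8423 - 16433\right) + 32299 = -8010 + 32299 = 24289$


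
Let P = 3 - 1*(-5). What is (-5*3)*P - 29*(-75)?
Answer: 2055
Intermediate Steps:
P = 8 (P = 3 + 5 = 8)
(-5*3)*P - 29*(-75) = -5*3*8 - 29*(-75) = -15*8 + 2175 = -120 + 2175 = 2055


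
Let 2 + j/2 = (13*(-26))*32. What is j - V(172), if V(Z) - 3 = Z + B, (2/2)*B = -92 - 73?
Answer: -21646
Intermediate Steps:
B = -165 (B = -92 - 73 = -165)
V(Z) = -162 + Z (V(Z) = 3 + (Z - 165) = 3 + (-165 + Z) = -162 + Z)
j = -21636 (j = -4 + 2*((13*(-26))*32) = -4 + 2*(-338*32) = -4 + 2*(-10816) = -4 - 21632 = -21636)
j - V(172) = -21636 - (-162 + 172) = -21636 - 1*10 = -21636 - 10 = -21646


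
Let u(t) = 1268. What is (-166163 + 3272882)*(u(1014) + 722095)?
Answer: 2247285575997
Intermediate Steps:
(-166163 + 3272882)*(u(1014) + 722095) = (-166163 + 3272882)*(1268 + 722095) = 3106719*723363 = 2247285575997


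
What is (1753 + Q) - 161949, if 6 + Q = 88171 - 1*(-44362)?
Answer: -27669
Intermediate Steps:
Q = 132527 (Q = -6 + (88171 - 1*(-44362)) = -6 + (88171 + 44362) = -6 + 132533 = 132527)
(1753 + Q) - 161949 = (1753 + 132527) - 161949 = 134280 - 161949 = -27669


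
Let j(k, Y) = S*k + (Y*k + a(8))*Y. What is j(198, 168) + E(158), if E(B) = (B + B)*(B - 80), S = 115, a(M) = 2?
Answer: 5636106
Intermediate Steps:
E(B) = 2*B*(-80 + B) (E(B) = (2*B)*(-80 + B) = 2*B*(-80 + B))
j(k, Y) = 115*k + Y*(2 + Y*k) (j(k, Y) = 115*k + (Y*k + 2)*Y = 115*k + (2 + Y*k)*Y = 115*k + Y*(2 + Y*k))
j(198, 168) + E(158) = (2*168 + 115*198 + 198*168²) + 2*158*(-80 + 158) = (336 + 22770 + 198*28224) + 2*158*78 = (336 + 22770 + 5588352) + 24648 = 5611458 + 24648 = 5636106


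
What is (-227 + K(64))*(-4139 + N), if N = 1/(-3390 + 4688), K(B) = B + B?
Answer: 48351789/118 ≈ 4.0976e+5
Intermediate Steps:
K(B) = 2*B
N = 1/1298 ≈ 0.00077042
(-227 + K(64))*(-4139 + N) = (-227 + 2*64)*(-4139 + 1/1298) = (-227 + 128)*(-5372421/1298) = -99*(-5372421/1298) = 48351789/118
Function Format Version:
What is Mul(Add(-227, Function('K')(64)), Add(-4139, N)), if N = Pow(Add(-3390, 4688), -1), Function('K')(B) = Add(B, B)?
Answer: Rational(48351789, 118) ≈ 4.0976e+5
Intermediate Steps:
Function('K')(B) = Mul(2, B)
N = Rational(1, 1298) (N = Pow(1298, -1) = Rational(1, 1298) ≈ 0.00077042)
Mul(Add(-227, Function('K')(64)), Add(-4139, N)) = Mul(Add(-227, Mul(2, 64)), Add(-4139, Rational(1, 1298))) = Mul(Add(-227, 128), Rational(-5372421, 1298)) = Mul(-99, Rational(-5372421, 1298)) = Rational(48351789, 118)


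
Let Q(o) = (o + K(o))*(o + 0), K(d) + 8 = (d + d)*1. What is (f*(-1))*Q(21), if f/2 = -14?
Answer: 32340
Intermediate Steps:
f = -28 (f = 2*(-14) = -28)
K(d) = -8 + 2*d (K(d) = -8 + (d + d)*1 = -8 + (2*d)*1 = -8 + 2*d)
Q(o) = o*(-8 + 3*o) (Q(o) = (o + (-8 + 2*o))*(o + 0) = (-8 + 3*o)*o = o*(-8 + 3*o))
(f*(-1))*Q(21) = (-28*(-1))*(21*(-8 + 3*21)) = 28*(21*(-8 + 63)) = 28*(21*55) = 28*1155 = 32340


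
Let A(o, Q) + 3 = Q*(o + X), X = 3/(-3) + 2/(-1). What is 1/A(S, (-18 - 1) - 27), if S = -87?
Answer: 1/4137 ≈ 0.00024172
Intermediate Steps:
X = -3 (X = 3*(-⅓) + 2*(-1) = -1 - 2 = -3)
A(o, Q) = -3 + Q*(-3 + o) (A(o, Q) = -3 + Q*(o - 3) = -3 + Q*(-3 + o))
1/A(S, (-18 - 1) - 27) = 1/(-3 - 3*((-18 - 1) - 27) + ((-18 - 1) - 27)*(-87)) = 1/(-3 - 3*(-19 - 27) + (-19 - 27)*(-87)) = 1/(-3 - 3*(-46) - 46*(-87)) = 1/(-3 + 138 + 4002) = 1/4137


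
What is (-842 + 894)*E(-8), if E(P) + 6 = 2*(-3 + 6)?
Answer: 0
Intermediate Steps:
E(P) = 0 (E(P) = -6 + 2*(-3 + 6) = -6 + 2*3 = -6 + 6 = 0)
(-842 + 894)*E(-8) = (-842 + 894)*0 = 52*0 = 0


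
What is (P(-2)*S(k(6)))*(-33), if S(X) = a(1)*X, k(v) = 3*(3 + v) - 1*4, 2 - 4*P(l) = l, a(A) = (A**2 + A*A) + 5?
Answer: -5313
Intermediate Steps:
a(A) = 5 + 2*A**2 (a(A) = (A**2 + A**2) + 5 = 2*A**2 + 5 = 5 + 2*A**2)
P(l) = 1/2 - l/4
k(v) = 5 + 3*v (k(v) = (9 + 3*v) - 4 = 5 + 3*v)
S(X) = 7*X (S(X) = (5 + 2*1**2)*X = (5 + 2*1)*X = (5 + 2)*X = 7*X)
(P(-2)*S(k(6)))*(-33) = ((1/2 - 1/4*(-2))*(7*(5 + 3*6)))*(-33) = ((1/2 + 1/2)*(7*(5 + 18)))*(-33) = (1*(7*23))*(-33) = (1*161)*(-33) = 161*(-33) = -5313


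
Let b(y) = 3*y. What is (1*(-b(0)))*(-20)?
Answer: 0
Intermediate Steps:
(1*(-b(0)))*(-20) = (1*(-3*0))*(-20) = (1*(-1*0))*(-20) = (1*0)*(-20) = 0*(-20) = 0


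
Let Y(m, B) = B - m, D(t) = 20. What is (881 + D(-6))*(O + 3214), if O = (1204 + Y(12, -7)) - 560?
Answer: 3458939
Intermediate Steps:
O = 625 (O = (1204 + (-7 - 1*12)) - 560 = (1204 + (-7 - 12)) - 560 = (1204 - 19) - 560 = 1185 - 560 = 625)
(881 + D(-6))*(O + 3214) = (881 + 20)*(625 + 3214) = 901*3839 = 3458939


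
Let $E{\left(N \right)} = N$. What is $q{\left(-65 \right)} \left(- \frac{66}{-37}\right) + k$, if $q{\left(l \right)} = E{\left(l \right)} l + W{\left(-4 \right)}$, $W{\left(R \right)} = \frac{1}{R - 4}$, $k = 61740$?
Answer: $\frac{10252887}{148} \approx 69276.0$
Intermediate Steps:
$W{\left(R \right)} = \frac{1}{-4 + R}$
$q{\left(l \right)} = - \frac{1}{8} + l^{2}$ ($q{\left(l \right)} = l l + \frac{1}{-4 - 4} = l^{2} + \frac{1}{-8} = l^{2} - \frac{1}{8} = - \frac{1}{8} + l^{2}$)
$q{\left(-65 \right)} \left(- \frac{66}{-37}\right) + k = \left(- \frac{1}{8} + \left(-65\right)^{2}\right) \left(- \frac{66}{-37}\right) + 61740 = \left(- \frac{1}{8} + 4225\right) \left(\left(-66\right) \left(- \frac{1}{37}\right)\right) + 61740 = \frac{33799}{8} \cdot \frac{66}{37} + 61740 = \frac{1115367}{148} + 61740 = \frac{10252887}{148}$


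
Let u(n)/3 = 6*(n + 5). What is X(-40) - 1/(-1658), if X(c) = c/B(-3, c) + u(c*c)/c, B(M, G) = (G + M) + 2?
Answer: -98061499/135956 ≈ -721.27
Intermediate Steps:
u(n) = 90 + 18*n (u(n) = 3*(6*(n + 5)) = 3*(6*(5 + n)) = 3*(30 + 6*n) = 90 + 18*n)
B(M, G) = 2 + G + M
X(c) = c/(-1 + c) + (90 + 18*c²)/c (X(c) = c/(2 + c - 3) + (90 + 18*(c*c))/c = c/(-1 + c) + (90 + 18*c²)/c)
X(-40) - 1/(-1658) = ((-40)² + 18*(-1 - 40)*(5 + (-40)²))/((-40)*(-1 - 40)) - 1/(-1658) = -1/40*(1600 + 18*(-41)*(5 + 1600))/(-41) - 1*(-1/1658) = -1/40*(-1/41)*(1600 + 18*(-41)*1605) + 1/1658 = -1/40*(-1/41)*(1600 - 1184490) + 1/1658 = -1/40*(-1/41)*(-1182890) + 1/1658 = -118289/164 + 1/1658 = -98061499/135956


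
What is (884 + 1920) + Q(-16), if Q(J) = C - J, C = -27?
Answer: 2793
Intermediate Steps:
Q(J) = -27 - J
(884 + 1920) + Q(-16) = (884 + 1920) + (-27 - 1*(-16)) = 2804 + (-27 + 16) = 2804 - 11 = 2793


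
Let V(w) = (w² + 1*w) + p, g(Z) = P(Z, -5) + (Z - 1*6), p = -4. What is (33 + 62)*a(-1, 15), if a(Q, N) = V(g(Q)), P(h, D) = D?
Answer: 12160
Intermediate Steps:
g(Z) = -11 + Z (g(Z) = -5 + (Z - 1*6) = -5 + (Z - 6) = -5 + (-6 + Z) = -11 + Z)
V(w) = -4 + w + w² (V(w) = (w² + 1*w) - 4 = (w² + w) - 4 = (w + w²) - 4 = -4 + w + w²)
a(Q, N) = -15 + Q + (-11 + Q)² (a(Q, N) = -4 + (-11 + Q) + (-11 + Q)² = -15 + Q + (-11 + Q)²)
(33 + 62)*a(-1, 15) = (33 + 62)*(-15 - 1 + (-11 - 1)²) = 95*(-15 - 1 + (-12)²) = 95*(-15 - 1 + 144) = 95*128 = 12160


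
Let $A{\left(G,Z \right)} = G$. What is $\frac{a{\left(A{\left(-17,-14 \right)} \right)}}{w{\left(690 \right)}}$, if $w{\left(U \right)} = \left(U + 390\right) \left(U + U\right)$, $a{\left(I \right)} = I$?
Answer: $- \frac{17}{1490400} \approx -1.1406 \cdot 10^{-5}$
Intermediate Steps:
$w{\left(U \right)} = 2 U \left(390 + U\right)$ ($w{\left(U \right)} = \left(390 + U\right) 2 U = 2 U \left(390 + U\right)$)
$\frac{a{\left(A{\left(-17,-14 \right)} \right)}}{w{\left(690 \right)}} = - \frac{17}{2 \cdot 690 \left(390 + 690\right)} = - \frac{17}{2 \cdot 690 \cdot 1080} = - \frac{17}{1490400}$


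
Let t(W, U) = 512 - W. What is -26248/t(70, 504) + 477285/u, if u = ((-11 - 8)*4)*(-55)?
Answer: 595549/10868 ≈ 54.798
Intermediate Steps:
u = 4180 (u = -19*4*(-55) = -76*(-55) = 4180)
-26248/t(70, 504) + 477285/u = -26248/(512 - 1*70) + 477285/4180 = -26248/(512 - 70) + 477285*(1/4180) = -26248/442 + 95457/836 = -26248*1/442 + 95457/836 = -772/13 + 95457/836 = 595549/10868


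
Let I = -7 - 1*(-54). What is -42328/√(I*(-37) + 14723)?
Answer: -10582*√3246/1623 ≈ -371.47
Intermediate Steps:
I = 47 (I = -7 + 54 = 47)
-42328/√(I*(-37) + 14723) = -42328/√(47*(-37) + 14723) = -42328/√(-1739 + 14723) = -42328*√3246/6492 = -10582*√3246/1623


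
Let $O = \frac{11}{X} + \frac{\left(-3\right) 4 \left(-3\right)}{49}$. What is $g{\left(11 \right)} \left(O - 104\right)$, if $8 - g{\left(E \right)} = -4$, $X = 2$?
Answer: $- \frac{57486}{49} \approx -1173.2$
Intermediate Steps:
$g{\left(E \right)} = 12$ ($g{\left(E \right)} = 8 - -4 = 8 + 4 = 12$)
$O = \frac{611}{98}$ ($O = \frac{11}{2} + \frac{\left(-3\right) 4 \left(-3\right)}{49} = 11 \cdot \frac{1}{2} + \left(-12\right) \left(-3\right) \frac{1}{49} = \frac{11}{2} + 36 \cdot \frac{1}{49} = \frac{11}{2} + \frac{36}{49} = \frac{611}{98} \approx 6.2347$)
$g{\left(11 \right)} \left(O - 104\right) = 12 \left(\frac{611}{98} - 104\right) = 12 \left(- \frac{9581}{98}\right) = - \frac{57486}{49}$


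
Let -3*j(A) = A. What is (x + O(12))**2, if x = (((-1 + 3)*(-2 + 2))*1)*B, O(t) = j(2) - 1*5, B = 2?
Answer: 289/9 ≈ 32.111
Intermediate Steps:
j(A) = -A/3
O(t) = -17/3 (O(t) = -1/3*2 - 1*5 = -2/3 - 5 = -17/3)
x = 0 (x = (((-1 + 3)*(-2 + 2))*1)*2 = ((2*0)*1)*2 = (0*1)*2 = 0*2 = 0)
(x + O(12))**2 = (0 - 17/3)**2 = (-17/3)**2 = 289/9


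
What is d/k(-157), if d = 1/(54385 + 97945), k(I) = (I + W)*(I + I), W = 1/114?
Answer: 57/428021251570 ≈ 1.3317e-10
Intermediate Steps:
W = 1/114 ≈ 0.0087719
k(I) = 2*I*(1/114 + I) (k(I) = (I + 1/114)*(I + I) = (1/114 + I)*(2*I) = 2*I*(1/114 + I))
d = 1/152330 ≈ 6.5647e-6
d/k(-157) = 1/(152330*(((1/57)*(-157)*(1 + 114*(-157))))) = 1/(152330*(((1/57)*(-157)*(1 - 17898)))) = 1/(152330*(((1/57)*(-157)*(-17897)))) = 1/(152330*(2809829/57)) = (1/152330)*(57/2809829) = 57/428021251570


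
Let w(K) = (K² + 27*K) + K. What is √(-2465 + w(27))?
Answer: 14*I*√5 ≈ 31.305*I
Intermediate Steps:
w(K) = K² + 28*K
√(-2465 + w(27)) = √(-2465 + 27*(28 + 27)) = √(-2465 + 27*55) = √(-2465 + 1485) = √(-980) = 14*I*√5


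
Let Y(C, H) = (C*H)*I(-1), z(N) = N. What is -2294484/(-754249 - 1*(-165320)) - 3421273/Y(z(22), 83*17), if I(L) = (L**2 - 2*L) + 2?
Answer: -13708760537/755435290 ≈ -18.147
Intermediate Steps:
I(L) = 2 + L**2 - 2*L
Y(C, H) = 5*C*H (Y(C, H) = (C*H)*(2 + (-1)**2 - 2*(-1)) = (C*H)*(2 + 1 + 2) = (C*H)*5 = 5*C*H)
-2294484/(-754249 - 1*(-165320)) - 3421273/Y(z(22), 83*17) = -2294484/(-754249 - 1*(-165320)) - 3421273/(5*22*(83*17)) = -2294484/(-754249 + 165320) - 3421273/(5*22*1411) = -2294484/(-588929) - 3421273/155210 = -2294484*(-1/588929) - 3421273*1/155210 = 2294484/588929 - 3421273/155210 = -13708760537/755435290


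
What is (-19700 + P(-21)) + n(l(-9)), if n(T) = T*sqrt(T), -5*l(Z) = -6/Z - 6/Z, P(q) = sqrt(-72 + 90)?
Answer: -19700 + 3*sqrt(2) - 8*I*sqrt(15)/225 ≈ -19696.0 - 0.13771*I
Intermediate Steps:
P(q) = 3*sqrt(2) (P(q) = sqrt(18) = 3*sqrt(2))
l(Z) = 12/(5*Z) (l(Z) = -(-6/Z - 6/Z)/5 = -(-12)/(5*Z) = 12/(5*Z))
n(T) = T**(3/2)
(-19700 + P(-21)) + n(l(-9)) = (-19700 + 3*sqrt(2)) + ((12/5)/(-9))**(3/2) = (-19700 + 3*sqrt(2)) + ((12/5)*(-1/9))**(3/2) = (-19700 + 3*sqrt(2)) + (-4/15)**(3/2) = (-19700 + 3*sqrt(2)) - 8*I*sqrt(15)/225 = -19700 + 3*sqrt(2) - 8*I*sqrt(15)/225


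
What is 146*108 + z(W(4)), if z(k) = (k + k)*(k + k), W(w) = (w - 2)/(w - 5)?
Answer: 15784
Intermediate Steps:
W(w) = (-2 + w)/(-5 + w)
z(k) = 4*k**2 (z(k) = (2*k)*(2*k) = 4*k**2)
146*108 + z(W(4)) = 146*108 + 4*((-2 + 4)/(-5 + 4))**2 = 15768 + 4*(2/(-1))**2 = 15768 + 4*(-1*2)**2 = 15768 + 4*(-2)**2 = 15768 + 4*4 = 15768 + 16 = 15784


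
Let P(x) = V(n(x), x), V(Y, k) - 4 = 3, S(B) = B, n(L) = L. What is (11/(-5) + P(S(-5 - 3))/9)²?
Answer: 4096/2025 ≈ 2.0227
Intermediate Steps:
V(Y, k) = 7 (V(Y, k) = 4 + 3 = 7)
P(x) = 7
(11/(-5) + P(S(-5 - 3))/9)² = (11/(-5) + 7/9)² = (11*(-⅕) + 7*(⅑))² = (-11/5 + 7/9)² = (-64/45)² = 4096/2025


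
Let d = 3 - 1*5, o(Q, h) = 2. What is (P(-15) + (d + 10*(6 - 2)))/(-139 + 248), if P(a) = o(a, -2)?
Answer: 40/109 ≈ 0.36697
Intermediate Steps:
P(a) = 2
d = -2 (d = 3 - 5 = -2)
(P(-15) + (d + 10*(6 - 2)))/(-139 + 248) = (2 + (-2 + 10*(6 - 2)))/(-139 + 248) = (2 + (-2 + 10*4))/109 = (2 + (-2 + 40))*(1/109) = (2 + 38)*(1/109) = 40*(1/109) = 40/109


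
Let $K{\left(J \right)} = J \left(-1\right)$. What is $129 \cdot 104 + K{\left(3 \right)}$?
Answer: $13413$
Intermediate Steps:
$K{\left(J \right)} = - J$
$129 \cdot 104 + K{\left(3 \right)} = 129 \cdot 104 - 3 = 13416 - 3 = 13413$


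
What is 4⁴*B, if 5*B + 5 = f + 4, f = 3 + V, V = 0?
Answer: 512/5 ≈ 102.40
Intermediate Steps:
f = 3 (f = 3 + 0 = 3)
B = ⅖ (B = -1 + (3 + 4)/5 = -1 + (⅕)*7 = -1 + 7/5 = ⅖ ≈ 0.40000)
4⁴*B = 4⁴*(⅖) = 256*(⅖) = 512/5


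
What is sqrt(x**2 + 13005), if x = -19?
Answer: sqrt(13366) ≈ 115.61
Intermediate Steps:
sqrt(x**2 + 13005) = sqrt((-19)**2 + 13005) = sqrt(361 + 13005) = sqrt(13366)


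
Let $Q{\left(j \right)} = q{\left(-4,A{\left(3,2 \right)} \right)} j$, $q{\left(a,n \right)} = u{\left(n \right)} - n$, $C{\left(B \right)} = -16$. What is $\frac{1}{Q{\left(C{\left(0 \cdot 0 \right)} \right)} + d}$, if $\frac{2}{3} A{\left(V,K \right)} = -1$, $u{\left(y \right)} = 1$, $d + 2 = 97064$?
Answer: $\frac{1}{97022} \approx 1.0307 \cdot 10^{-5}$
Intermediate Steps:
$d = 97062$ ($d = -2 + 97064 = 97062$)
$A{\left(V,K \right)} = - \frac{3}{2}$ ($A{\left(V,K \right)} = \frac{3}{2} \left(-1\right) = - \frac{3}{2}$)
$q{\left(a,n \right)} = 1 - n$
$Q{\left(j \right)} = \frac{5 j}{2}$ ($Q{\left(j \right)} = \left(1 - - \frac{3}{2}\right) j = \left(1 + \frac{3}{2}\right) j = \frac{5 j}{2}$)
$\frac{1}{Q{\left(C{\left(0 \cdot 0 \right)} \right)} + d} = \frac{1}{\frac{5}{2} \left(-16\right) + 97062} = \frac{1}{-40 + 97062} = \frac{1}{97022}$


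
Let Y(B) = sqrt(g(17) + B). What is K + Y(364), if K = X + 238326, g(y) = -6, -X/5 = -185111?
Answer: 1163881 + sqrt(358) ≈ 1.1639e+6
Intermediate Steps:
X = 925555 (X = -5*(-185111) = 925555)
Y(B) = sqrt(-6 + B)
K = 1163881 (K = 925555 + 238326 = 1163881)
K + Y(364) = 1163881 + sqrt(-6 + 364) = 1163881 + sqrt(358)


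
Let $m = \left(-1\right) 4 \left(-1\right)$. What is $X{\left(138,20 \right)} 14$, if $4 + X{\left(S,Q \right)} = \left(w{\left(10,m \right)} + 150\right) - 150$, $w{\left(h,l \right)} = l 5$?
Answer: $224$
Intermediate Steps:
$m = 4$ ($m = \left(-4\right) \left(-1\right) = 4$)
$w{\left(h,l \right)} = 5 l$
$X{\left(S,Q \right)} = 16$ ($X{\left(S,Q \right)} = -4 + \left(\left(5 \cdot 4 + 150\right) - 150\right) = -4 + \left(\left(20 + 150\right) - 150\right) = -4 + \left(170 - 150\right) = -4 + 20 = 16$)
$X{\left(138,20 \right)} 14 = 16 \cdot 14 = 224$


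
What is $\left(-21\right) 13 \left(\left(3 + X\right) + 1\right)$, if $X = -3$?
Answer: $-273$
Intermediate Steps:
$\left(-21\right) 13 \left(\left(3 + X\right) + 1\right) = \left(-21\right) 13 \left(\left(3 - 3\right) + 1\right) = - 273 \left(0 + 1\right) = \left(-273\right) 1 = -273$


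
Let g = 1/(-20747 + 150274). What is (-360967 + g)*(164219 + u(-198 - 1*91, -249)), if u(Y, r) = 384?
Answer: -7696008756194624/129527 ≈ -5.9416e+10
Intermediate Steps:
g = 1/129527 ≈ 7.7204e-6
(-360967 + g)*(164219 + u(-198 - 1*91, -249)) = (-360967 + 1/129527)*(164219 + 384) = -46754972608/129527*164603 = -7696008756194624/129527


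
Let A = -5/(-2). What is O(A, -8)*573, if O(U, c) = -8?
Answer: -4584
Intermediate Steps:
A = 5/2 (A = -5*(-1/2) = 5/2 ≈ 2.5000)
O(A, -8)*573 = -8*573 = -4584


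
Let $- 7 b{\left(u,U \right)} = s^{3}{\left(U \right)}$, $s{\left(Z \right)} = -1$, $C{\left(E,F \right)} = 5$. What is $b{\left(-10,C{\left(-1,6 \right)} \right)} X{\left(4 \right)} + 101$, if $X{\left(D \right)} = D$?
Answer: $\frac{711}{7} \approx 101.57$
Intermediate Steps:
$b{\left(u,U \right)} = \frac{1}{7}$ ($b{\left(u,U \right)} = - \frac{\left(-1\right)^{3}}{7} = \left(- \frac{1}{7}\right) \left(-1\right) = \frac{1}{7}$)
$b{\left(-10,C{\left(-1,6 \right)} \right)} X{\left(4 \right)} + 101 = \frac{1}{7} \cdot 4 + 101 = \frac{4}{7} + 101 = \frac{711}{7}$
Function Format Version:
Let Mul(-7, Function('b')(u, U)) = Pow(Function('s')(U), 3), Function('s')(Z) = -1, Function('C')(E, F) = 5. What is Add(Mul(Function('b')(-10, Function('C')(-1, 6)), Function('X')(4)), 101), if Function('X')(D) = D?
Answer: Rational(711, 7) ≈ 101.57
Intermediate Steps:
Function('b')(u, U) = Rational(1, 7) (Function('b')(u, U) = Mul(Rational(-1, 7), Pow(-1, 3)) = Mul(Rational(-1, 7), -1) = Rational(1, 7))
Add(Mul(Function('b')(-10, Function('C')(-1, 6)), Function('X')(4)), 101) = Add(Mul(Rational(1, 7), 4), 101) = Add(Rational(4, 7), 101) = Rational(711, 7)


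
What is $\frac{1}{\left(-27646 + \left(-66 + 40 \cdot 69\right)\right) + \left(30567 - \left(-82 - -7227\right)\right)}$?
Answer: $- \frac{1}{1530} \approx -0.00065359$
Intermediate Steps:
$\frac{1}{\left(-27646 + \left(-66 + 40 \cdot 69\right)\right) + \left(30567 - \left(-82 - -7227\right)\right)} = \frac{1}{\left(-27646 + \left(-66 + 2760\right)\right) + \left(30567 - \left(-82 + 7227\right)\right)} = \frac{1}{\left(-27646 + 2694\right) + \left(30567 - 7145\right)} = \frac{1}{-24952 + \left(30567 - 7145\right)} = \frac{1}{-24952 + 23422} = \frac{1}{-1530} = - \frac{1}{1530}$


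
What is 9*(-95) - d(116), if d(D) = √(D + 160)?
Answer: -855 - 2*√69 ≈ -871.61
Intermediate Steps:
d(D) = √(160 + D)
9*(-95) - d(116) = 9*(-95) - √(160 + 116) = -855 - √276 = -855 - 2*√69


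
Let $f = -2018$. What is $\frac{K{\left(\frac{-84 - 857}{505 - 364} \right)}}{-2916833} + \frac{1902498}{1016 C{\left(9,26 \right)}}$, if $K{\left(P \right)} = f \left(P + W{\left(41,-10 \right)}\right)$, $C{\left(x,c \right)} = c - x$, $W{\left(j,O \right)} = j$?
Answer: $\frac{391307809741117}{3551757540108} \approx 110.17$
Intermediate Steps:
$K{\left(P \right)} = -82738 - 2018 P$ ($K{\left(P \right)} = - 2018 \left(P + 41\right) = - 2018 \left(41 + P\right) = -82738 - 2018 P$)
$\frac{K{\left(\frac{-84 - 857}{505 - 364} \right)}}{-2916833} + \frac{1902498}{1016 C{\left(9,26 \right)}} = \frac{-82738 - 2018 \frac{-84 - 857}{505 - 364}}{-2916833} + \frac{1902498}{1016 \left(26 - 9\right)} = \left(-82738 - 2018 \left(- \frac{941}{141}\right)\right) \left(- \frac{1}{2916833}\right) + \frac{1902498}{1016 \left(26 - 9\right)} = \left(-82738 - 2018 \left(\left(-941\right) \frac{1}{141}\right)\right) \left(- \frac{1}{2916833}\right) + \frac{1902498}{1016 \cdot 17} = \left(-82738 - - \frac{1898938}{141}\right) \left(- \frac{1}{2916833}\right) + \frac{1902498}{17272} = \left(-82738 + \frac{1898938}{141}\right) \left(- \frac{1}{2916833}\right) + 1902498 \cdot \frac{1}{17272} = \left(- \frac{9767120}{141}\right) \left(- \frac{1}{2916833}\right) + \frac{951249}{8636} = \frac{9767120}{411273453} + \frac{951249}{8636} = \frac{391307809741117}{3551757540108}$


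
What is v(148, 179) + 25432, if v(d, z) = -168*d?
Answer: 568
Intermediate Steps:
v(148, 179) + 25432 = -168*148 + 25432 = -24864 + 25432 = 568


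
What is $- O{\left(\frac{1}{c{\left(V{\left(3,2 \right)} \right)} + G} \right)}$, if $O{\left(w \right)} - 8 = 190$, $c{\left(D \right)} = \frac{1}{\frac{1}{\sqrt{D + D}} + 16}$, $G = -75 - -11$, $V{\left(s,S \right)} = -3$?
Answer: $-198$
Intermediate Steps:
$G = -64$ ($G = -75 + 11 = -64$)
$c{\left(D \right)} = \frac{1}{16 + \frac{\sqrt{2}}{2 \sqrt{D}}}$ ($c{\left(D \right)} = \frac{1}{\frac{1}{\sqrt{2 D}} + 16} = \frac{1}{\frac{1}{\sqrt{2} \sqrt{D}} + 16} = \frac{1}{\frac{\sqrt{2}}{2 \sqrt{D}} + 16} = \frac{1}{16 + \frac{\sqrt{2}}{2 \sqrt{D}}}$)
$O{\left(w \right)} = 198$ ($O{\left(w \right)} = 8 + 190 = 198$)
$- O{\left(\frac{1}{c{\left(V{\left(3,2 \right)} \right)} + G} \right)} = \left(-1\right) 198 = -198$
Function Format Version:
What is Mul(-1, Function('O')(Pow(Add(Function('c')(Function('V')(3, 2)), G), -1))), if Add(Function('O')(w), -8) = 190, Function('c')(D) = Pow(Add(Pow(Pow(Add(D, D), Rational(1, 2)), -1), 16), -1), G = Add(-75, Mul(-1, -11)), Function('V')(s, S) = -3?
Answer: -198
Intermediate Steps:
G = -64 (G = Add(-75, 11) = -64)
Function('c')(D) = Pow(Add(16, Mul(Rational(1, 2), Pow(2, Rational(1, 2)), Pow(D, Rational(-1, 2)))), -1) (Function('c')(D) = Pow(Add(Pow(Pow(Mul(2, D), Rational(1, 2)), -1), 16), -1) = Pow(Add(Pow(Mul(Pow(2, Rational(1, 2)), Pow(D, Rational(1, 2))), -1), 16), -1) = Pow(Add(Mul(Rational(1, 2), Pow(2, Rational(1, 2)), Pow(D, Rational(-1, 2))), 16), -1) = Pow(Add(16, Mul(Rational(1, 2), Pow(2, Rational(1, 2)), Pow(D, Rational(-1, 2)))), -1))
Function('O')(w) = 198 (Function('O')(w) = Add(8, 190) = 198)
Mul(-1, Function('O')(Pow(Add(Function('c')(Function('V')(3, 2)), G), -1))) = Mul(-1, 198) = -198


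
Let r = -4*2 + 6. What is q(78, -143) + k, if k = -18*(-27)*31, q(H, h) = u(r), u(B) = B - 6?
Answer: 15058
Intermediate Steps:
r = -2 (r = -8 + 6 = -2)
u(B) = -6 + B
q(H, h) = -8 (q(H, h) = -6 - 2 = -8)
k = 15066 (k = 486*31 = 15066)
q(78, -143) + k = -8 + 15066 = 15058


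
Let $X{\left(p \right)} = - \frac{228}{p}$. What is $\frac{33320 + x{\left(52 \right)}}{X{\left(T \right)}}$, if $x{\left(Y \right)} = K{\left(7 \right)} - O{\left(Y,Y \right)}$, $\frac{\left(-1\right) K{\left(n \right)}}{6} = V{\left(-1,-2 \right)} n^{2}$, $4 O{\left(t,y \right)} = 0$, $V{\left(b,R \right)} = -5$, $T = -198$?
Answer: $\frac{574035}{19} \approx 30212.0$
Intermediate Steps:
$O{\left(t,y \right)} = 0$ ($O{\left(t,y \right)} = \frac{1}{4} \cdot 0 = 0$)
$K{\left(n \right)} = 30 n^{2}$ ($K{\left(n \right)} = - 6 \left(- 5 n^{2}\right) = 30 n^{2}$)
$x{\left(Y \right)} = 1470$ ($x{\left(Y \right)} = 30 \cdot 7^{2} - 0 = 30 \cdot 49 + 0 = 1470 + 0 = 1470$)
$\frac{33320 + x{\left(52 \right)}}{X{\left(T \right)}} = \frac{33320 + 1470}{\left(-228\right) \frac{1}{-198}} = \frac{34790}{\left(-228\right) \left(- \frac{1}{198}\right)} = \frac{34790}{\frac{38}{33}} = 34790 \cdot \frac{33}{38} = \frac{574035}{19}$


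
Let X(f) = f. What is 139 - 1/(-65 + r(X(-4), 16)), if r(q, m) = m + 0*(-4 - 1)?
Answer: 6812/49 ≈ 139.02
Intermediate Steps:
r(q, m) = m (r(q, m) = m + 0*(-5) = m + 0 = m)
139 - 1/(-65 + r(X(-4), 16)) = 139 - 1/(-65 + 16) = 139 - 1/(-49) = 139 - 1*(-1/49) = 139 + 1/49 = 6812/49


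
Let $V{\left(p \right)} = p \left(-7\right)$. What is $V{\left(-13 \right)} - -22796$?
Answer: $22887$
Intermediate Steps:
$V{\left(p \right)} = - 7 p$
$V{\left(-13 \right)} - -22796 = \left(-7\right) \left(-13\right) - -22796 = 91 + 22796 = 22887$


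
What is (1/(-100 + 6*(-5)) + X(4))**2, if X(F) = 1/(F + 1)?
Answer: 25/676 ≈ 0.036982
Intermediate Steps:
X(F) = 1/(1 + F)
(1/(-100 + 6*(-5)) + X(4))**2 = (1/(-100 + 6*(-5)) + 1/(1 + 4))**2 = (1/(-100 - 30) + 1/5)**2 = (1/(-130) + 1/5)**2 = (-1/130 + 1/5)**2 = (5/26)**2 = 25/676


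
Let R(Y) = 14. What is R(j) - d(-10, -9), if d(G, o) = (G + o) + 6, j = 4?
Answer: 27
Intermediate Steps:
d(G, o) = 6 + G + o
R(j) - d(-10, -9) = 14 - (6 - 10 - 9) = 14 - 1*(-13) = 14 + 13 = 27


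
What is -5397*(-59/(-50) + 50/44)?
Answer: -3437889/275 ≈ -12501.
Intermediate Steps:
-5397*(-59/(-50) + 50/44) = -5397*(-59*(-1/50) + 50*(1/44)) = -5397*(59/50 + 25/22) = -5397*637/275 = -3437889/275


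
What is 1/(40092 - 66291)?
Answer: -1/26199 ≈ -3.8169e-5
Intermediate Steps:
1/(40092 - 66291) = 1/(-26199) = -1/26199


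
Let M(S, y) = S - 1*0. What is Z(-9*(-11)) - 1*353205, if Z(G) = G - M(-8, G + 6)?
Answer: -353098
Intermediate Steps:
M(S, y) = S (M(S, y) = S + 0 = S)
Z(G) = 8 + G (Z(G) = G - 1*(-8) = G + 8 = 8 + G)
Z(-9*(-11)) - 1*353205 = (8 - 9*(-11)) - 1*353205 = (8 + 99) - 353205 = 107 - 353205 = -353098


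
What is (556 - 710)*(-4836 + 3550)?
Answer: 198044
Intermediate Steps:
(556 - 710)*(-4836 + 3550) = -154*(-1286) = 198044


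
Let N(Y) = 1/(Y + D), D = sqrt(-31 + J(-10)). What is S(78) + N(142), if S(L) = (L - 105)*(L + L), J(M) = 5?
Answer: (-4212*sqrt(26) + 598103*I)/(sqrt(26) - 142*I) ≈ -4212.0 - 0.0002526*I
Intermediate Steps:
S(L) = 2*L*(-105 + L) (S(L) = (-105 + L)*(2*L) = 2*L*(-105 + L))
D = I*sqrt(26) (D = sqrt(-31 + 5) = sqrt(-26) = I*sqrt(26) ≈ 5.099*I)
N(Y) = 1/(Y + I*sqrt(26))
S(78) + N(142) = 2*78*(-105 + 78) + 1/(142 + I*sqrt(26)) = 2*78*(-27) + 1/(142 + I*sqrt(26)) = -4212 + 1/(142 + I*sqrt(26))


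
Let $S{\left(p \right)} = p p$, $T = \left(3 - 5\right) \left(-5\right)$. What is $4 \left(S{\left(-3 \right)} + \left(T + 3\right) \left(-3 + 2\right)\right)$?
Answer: $-16$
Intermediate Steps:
$T = 10$ ($T = \left(-2\right) \left(-5\right) = 10$)
$S{\left(p \right)} = p^{2}$
$4 \left(S{\left(-3 \right)} + \left(T + 3\right) \left(-3 + 2\right)\right) = 4 \left(\left(-3\right)^{2} + \left(10 + 3\right) \left(-3 + 2\right)\right) = 4 \left(9 + 13 \left(-1\right)\right) = 4 \left(9 - 13\right) = 4 \left(-4\right) = -16$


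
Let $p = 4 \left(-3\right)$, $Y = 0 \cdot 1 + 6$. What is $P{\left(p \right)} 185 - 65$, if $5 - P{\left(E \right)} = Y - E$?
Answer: $-2470$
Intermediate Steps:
$Y = 6$ ($Y = 0 + 6 = 6$)
$p = -12$
$P{\left(E \right)} = -1 + E$ ($P{\left(E \right)} = 5 - \left(6 - E\right) = 5 + \left(-6 + E\right) = -1 + E$)
$P{\left(p \right)} 185 - 65 = \left(-1 - 12\right) 185 - 65 = \left(-13\right) 185 - 65 = -2405 - 65 = -2470$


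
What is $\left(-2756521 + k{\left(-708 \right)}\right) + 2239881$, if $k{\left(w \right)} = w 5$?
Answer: $-520180$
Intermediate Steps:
$k{\left(w \right)} = 5 w$
$\left(-2756521 + k{\left(-708 \right)}\right) + 2239881 = \left(-2756521 + 5 \left(-708\right)\right) + 2239881 = \left(-2756521 - 3540\right) + 2239881 = -2760061 + 2239881 = -520180$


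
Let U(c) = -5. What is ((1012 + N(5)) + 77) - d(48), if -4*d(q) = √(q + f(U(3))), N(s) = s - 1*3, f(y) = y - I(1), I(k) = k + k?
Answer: 1091 + √41/4 ≈ 1092.6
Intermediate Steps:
I(k) = 2*k
f(y) = -2 + y (f(y) = y - 2 = -2 + y)
N(s) = -3 + s (N(s) = s - 3 = -3 + s)
d(q) = -√(-7 + q)/4 (d(q) = -√(q + (-2 - 5))/4 = -√(q - 7)/4 = -√(-7 + q)/4)
((1012 + N(5)) + 77) - d(48) = ((1012 + (-3 + 5)) + 77) - (-1)*√(-7 + 48)/4 = ((1012 + 2) + 77) - (-1)*√41/4 = (1014 + 77) + √41/4 = 1091 + √41/4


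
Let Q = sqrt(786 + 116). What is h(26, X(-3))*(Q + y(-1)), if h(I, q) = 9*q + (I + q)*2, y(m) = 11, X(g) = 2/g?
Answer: 1474/3 + 134*sqrt(902)/3 ≈ 1832.8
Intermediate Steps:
Q = sqrt(902) ≈ 30.033
h(I, q) = 2*I + 11*q (h(I, q) = 9*q + (2*I + 2*q) = 2*I + 11*q)
h(26, X(-3))*(Q + y(-1)) = (2*26 + 11*(2/(-3)))*(sqrt(902) + 11) = (52 + 11*(2*(-1/3)))*(11 + sqrt(902)) = (52 + 11*(-2/3))*(11 + sqrt(902)) = (52 - 22/3)*(11 + sqrt(902)) = 134*(11 + sqrt(902))/3 = 1474/3 + 134*sqrt(902)/3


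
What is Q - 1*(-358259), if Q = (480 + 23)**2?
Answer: 611268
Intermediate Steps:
Q = 253009 (Q = 503**2 = 253009)
Q - 1*(-358259) = 253009 - 1*(-358259) = 253009 + 358259 = 611268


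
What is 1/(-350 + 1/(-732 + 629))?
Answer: -103/36051 ≈ -0.0028571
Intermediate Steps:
1/(-350 + 1/(-732 + 629)) = 1/(-350 + 1/(-103)) = 1/(-350 - 1/103) = 1/(-36051/103) = -103/36051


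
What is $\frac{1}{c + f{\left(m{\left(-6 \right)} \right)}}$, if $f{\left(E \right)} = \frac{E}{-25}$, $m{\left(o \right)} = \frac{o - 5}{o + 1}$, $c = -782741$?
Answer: $- \frac{125}{97842636} \approx -1.2776 \cdot 10^{-6}$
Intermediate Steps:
$m{\left(o \right)} = \frac{-5 + o}{1 + o}$
$f{\left(E \right)} = - \frac{E}{25}$ ($f{\left(E \right)} = E \left(- \frac{1}{25}\right) = - \frac{E}{25}$)
$\frac{1}{c + f{\left(m{\left(-6 \right)} \right)}} = \frac{1}{-782741 - \frac{\frac{1}{1 - 6} \left(-5 - 6\right)}{25}} = \frac{1}{-782741 - \frac{\frac{1}{-5} \left(-11\right)}{25}} = \frac{1}{-782741 - \frac{\left(- \frac{1}{5}\right) \left(-11\right)}{25}} = \frac{1}{-782741 - \frac{11}{125}} = \frac{1}{- \frac{97842636}{125}} = - \frac{125}{97842636}$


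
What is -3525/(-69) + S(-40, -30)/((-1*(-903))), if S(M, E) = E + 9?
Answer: 50502/989 ≈ 51.064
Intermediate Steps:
S(M, E) = 9 + E
-3525/(-69) + S(-40, -30)/((-1*(-903))) = -3525/(-69) + (9 - 30)/((-1*(-903))) = -3525*(-1/69) - 21/903 = 1175/23 - 21*1/903 = 1175/23 - 1/43 = 50502/989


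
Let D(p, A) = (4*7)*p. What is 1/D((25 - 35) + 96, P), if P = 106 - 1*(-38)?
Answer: 1/2408 ≈ 0.00041528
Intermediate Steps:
P = 144 (P = 106 + 38 = 144)
D(p, A) = 28*p
1/D((25 - 35) + 96, P) = 1/(28*((25 - 35) + 96)) = 1/(28*(-10 + 96)) = 1/(28*86) = 1/2408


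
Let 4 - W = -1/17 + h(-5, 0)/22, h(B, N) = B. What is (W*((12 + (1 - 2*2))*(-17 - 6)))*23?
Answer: -7631883/374 ≈ -20406.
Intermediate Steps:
W = 1603/374 (W = 4 - (-1/17 - 5/22) = 4 - 1*(-107/374) = 4 + 107/374 = 1603/374 ≈ 4.2861)
(W*((12 + (1 - 2*2))*(-17 - 6)))*23 = (1603*((12 + (1 - 2*2))*(-17 - 6))/374)*23 = (1603*((12 + (1 - 4))*(-23))/374)*23 = (1603*((12 - 3)*(-23))/374)*23 = (1603*(9*(-23))/374)*23 = ((1603/374)*(-207))*23 = -331821/374*23 = -7631883/374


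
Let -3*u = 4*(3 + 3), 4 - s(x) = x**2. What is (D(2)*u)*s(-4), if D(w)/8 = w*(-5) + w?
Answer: -6144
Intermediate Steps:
s(x) = 4 - x**2
D(w) = -32*w (D(w) = 8*(w*(-5) + w) = 8*(-5*w + w) = 8*(-4*w) = -32*w)
u = -8 (u = -4*(3 + 3)/3 = -4*6/3 = -1/3*24 = -8)
(D(2)*u)*s(-4) = (-32*2*(-8))*(4 - 1*(-4)**2) = (-64*(-8))*(4 - 1*16) = 512*(4 - 16) = 512*(-12) = -6144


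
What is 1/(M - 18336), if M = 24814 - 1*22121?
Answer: -1/15643 ≈ -6.3926e-5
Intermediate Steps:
M = 2693 (M = 24814 - 22121 = 2693)
1/(M - 18336) = 1/(2693 - 18336) = 1/(-15643) = -1/15643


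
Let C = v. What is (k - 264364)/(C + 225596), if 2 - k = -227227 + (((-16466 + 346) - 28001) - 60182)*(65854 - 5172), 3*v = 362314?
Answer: 18987832533/1039102 ≈ 18273.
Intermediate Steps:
v = 362314/3 (v = (⅓)*362314 = 362314/3 ≈ 1.2077e+5)
C = 362314/3 ≈ 1.2077e+5
k = 6329541875 (k = 2 - (-227227 + (((-16466 + 346) - 28001) - 60182)*(65854 - 5172)) = 2 - (-227227 + ((-16120 - 28001) - 60182)*60682) = 2 - (-227227 + (-44121 - 60182)*60682) = 2 - (-227227 - 104303*60682) = 2 - (-227227 - 6329314646) = 2 - 1*(-6329541873) = 2 + 6329541873 = 6329541875)
(k - 264364)/(C + 225596) = (6329541875 - 264364)/(362314/3 + 225596) = 6329277511/(1039102/3) = 6329277511*(3/1039102) = 18987832533/1039102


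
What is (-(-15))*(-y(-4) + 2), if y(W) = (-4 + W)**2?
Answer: -930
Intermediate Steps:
(-(-15))*(-y(-4) + 2) = (-(-15))*(-(-4 - 4)**2 + 2) = (-15*(-1))*(-1*(-8)**2 + 2) = 15*(-1*64 + 2) = 15*(-64 + 2) = 15*(-62) = -930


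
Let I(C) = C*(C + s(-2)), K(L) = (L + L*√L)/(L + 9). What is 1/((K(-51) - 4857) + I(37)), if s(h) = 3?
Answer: -330827/1116808430 - 119*I*√51/1116808430 ≈ -0.00029623 - 7.6095e-7*I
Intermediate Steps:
K(L) = (L + L^(3/2))/(9 + L)
I(C) = C*(3 + C) (I(C) = C*(C + 3) = C*(3 + C))
1/((K(-51) - 4857) + I(37)) = 1/(((-51 + (-51)^(3/2))/(9 - 51) - 4857) + 37*(3 + 37)) = 1/(((-51 - 51*I*√51)/(-42) - 4857) + 37*40) = 1/((-(-51 - 51*I*√51)/42 - 4857) + 1480) = 1/(((17/14 + 17*I*√51/14) - 4857) + 1480) = 1/((-67981/14 + 17*I*√51/14) + 1480) = 1/(-47261/14 + 17*I*√51/14)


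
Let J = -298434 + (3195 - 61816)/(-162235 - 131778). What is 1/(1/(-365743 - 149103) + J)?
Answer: -151371416998/45174347279887779 ≈ -3.3508e-6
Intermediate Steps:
J = -87743417021/294013 (J = -298434 - 58621/(-294013) = -298434 - 58621*(-1/294013) = -298434 + 58621/294013 = -87743417021/294013 ≈ -2.9843e+5)
1/(1/(-365743 - 149103) + J) = 1/(1/(-365743 - 149103) - 87743417021/294013) = 1/(1/(-514846) - 87743417021/294013) = 1/(-1/514846 - 87743417021/294013) = 1/(-45174347279887779/151371416998) = -151371416998/45174347279887779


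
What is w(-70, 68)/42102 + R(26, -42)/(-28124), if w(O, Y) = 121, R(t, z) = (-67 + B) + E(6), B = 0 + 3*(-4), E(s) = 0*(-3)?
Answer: 42589/7494156 ≈ 0.0056830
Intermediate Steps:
E(s) = 0
B = -12 (B = 0 - 12 = -12)
R(t, z) = -79 (R(t, z) = (-67 - 12) + 0 = -79 + 0 = -79)
w(-70, 68)/42102 + R(26, -42)/(-28124) = 121/42102 - 79/(-28124) = 121*(1/42102) - 79*(-1/28124) = 121/42102 + 1/356 = 42589/7494156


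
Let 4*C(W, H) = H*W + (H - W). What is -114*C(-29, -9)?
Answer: -16017/2 ≈ -8008.5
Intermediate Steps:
C(W, H) = -W/4 + H/4 + H*W/4 (C(W, H) = (H*W + (H - W))/4 = (H - W + H*W)/4 = -W/4 + H/4 + H*W/4)
-114*C(-29, -9) = -114*(-¼*(-29) + (¼)*(-9) + (¼)*(-9)*(-29)) = -114*(29/4 - 9/4 + 261/4) = -114*281/4 = -16017/2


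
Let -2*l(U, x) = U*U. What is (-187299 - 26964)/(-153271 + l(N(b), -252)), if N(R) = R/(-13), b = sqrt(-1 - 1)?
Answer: 12070149/8634266 ≈ 1.3979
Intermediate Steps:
b = I*sqrt(2) (b = sqrt(-2) = I*sqrt(2) ≈ 1.4142*I)
N(R) = -R/13 (N(R) = R*(-1/13) = -R/13)
l(U, x) = -U**2/2 (l(U, x) = -U*U/2 = -U**2/2)
(-187299 - 26964)/(-153271 + l(N(b), -252)) = (-187299 - 26964)/(-153271 - (-I*sqrt(2)/13)**2/2) = -214263/(-153271 - (-I*sqrt(2)/13)**2/2) = -214263/(-153271 - 1/2*(-2/169)) = -214263/(-153271 + 1/169) = -214263/(-25902798/169) = -214263*(-169/25902798) = 12070149/8634266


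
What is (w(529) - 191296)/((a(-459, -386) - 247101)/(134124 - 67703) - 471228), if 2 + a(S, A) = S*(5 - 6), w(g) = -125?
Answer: 12714374241/31299681632 ≈ 0.40621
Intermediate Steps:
a(S, A) = -2 - S (a(S, A) = -2 + S*(5 - 6) = -2 + S*(-1) = -2 - S)
(w(529) - 191296)/((a(-459, -386) - 247101)/(134124 - 67703) - 471228) = (-125 - 191296)/(((-2 - 1*(-459)) - 247101)/(134124 - 67703) - 471228) = -191421/(((-2 + 459) - 247101)/66421 - 471228) = -191421/((457 - 247101)*(1/66421) - 471228) = -191421/(-246644*1/66421 - 471228) = -191421/(-246644/66421 - 471228) = -191421/(-31299681632/66421) = -191421*(-66421/31299681632) = 12714374241/31299681632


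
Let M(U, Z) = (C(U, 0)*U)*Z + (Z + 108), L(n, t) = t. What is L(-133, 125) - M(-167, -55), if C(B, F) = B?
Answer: 1533967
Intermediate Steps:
M(U, Z) = 108 + Z + Z*U² (M(U, Z) = (U*U)*Z + (Z + 108) = U²*Z + (108 + Z) = Z*U² + (108 + Z) = 108 + Z + Z*U²)
L(-133, 125) - M(-167, -55) = 125 - (108 - 55 - 55*(-167)²) = 125 - (108 - 55 - 55*27889) = 125 - (108 - 55 - 1533895) = 125 - 1*(-1533842) = 125 + 1533842 = 1533967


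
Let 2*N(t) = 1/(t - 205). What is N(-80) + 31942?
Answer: 18206939/570 ≈ 31942.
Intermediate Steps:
N(t) = 1/(2*(-205 + t)) (N(t) = 1/(2*(t - 205)) = 1/(2*(-205 + t)))
N(-80) + 31942 = 1/(2*(-205 - 80)) + 31942 = (½)/(-285) + 31942 = (½)*(-1/285) + 31942 = -1/570 + 31942 = 18206939/570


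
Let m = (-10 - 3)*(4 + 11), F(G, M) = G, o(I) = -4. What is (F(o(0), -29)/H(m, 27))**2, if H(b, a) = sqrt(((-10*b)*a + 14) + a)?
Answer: 16/52691 ≈ 0.00030366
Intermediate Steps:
m = -195 (m = -13*15 = -195)
H(b, a) = sqrt(14 + a - 10*a*b) (H(b, a) = sqrt((-10*a*b + 14) + a) = sqrt((14 - 10*a*b) + a) = sqrt(14 + a - 10*a*b))
(F(o(0), -29)/H(m, 27))**2 = (-4/sqrt(14 + 27 - 10*27*(-195)))**2 = (-4/sqrt(14 + 27 + 52650))**2 = (-4*sqrt(52691)/52691)**2 = 16/52691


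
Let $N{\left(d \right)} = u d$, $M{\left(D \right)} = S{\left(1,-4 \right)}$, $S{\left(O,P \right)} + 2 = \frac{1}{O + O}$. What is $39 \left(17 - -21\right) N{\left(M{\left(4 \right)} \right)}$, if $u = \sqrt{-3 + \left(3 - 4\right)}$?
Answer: $- 4446 i \approx - 4446.0 i$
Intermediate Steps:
$S{\left(O,P \right)} = -2 + \frac{1}{2 O}$ ($S{\left(O,P \right)} = -2 + \frac{1}{O + O} = -2 + \frac{1}{2 O}$)
$u = 2 i$ ($u = \sqrt{-3 - 1} = \sqrt{-4} = 2 i \approx 2.0 i$)
$M{\left(D \right)} = - \frac{3}{2}$ ($M{\left(D \right)} = -2 + \frac{1}{2 \cdot 1} = -2 + \frac{1}{2} \cdot 1 = -2 + \frac{1}{2} = - \frac{3}{2}$)
$N{\left(d \right)} = 2 i d$
$39 \left(17 - -21\right) N{\left(M{\left(4 \right)} \right)} = 39 \left(17 - -21\right) 2 i \left(- \frac{3}{2}\right) = 39 \left(17 + 21\right) \left(- 3 i\right) = 39 \cdot 38 \left(- 3 i\right) = 1482 \left(- 3 i\right) = - 4446 i$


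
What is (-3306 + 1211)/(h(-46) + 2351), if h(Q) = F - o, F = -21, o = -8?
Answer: -2095/2338 ≈ -0.89606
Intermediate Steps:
h(Q) = -13 (h(Q) = -21 - 1*(-8) = -21 + 8 = -13)
(-3306 + 1211)/(h(-46) + 2351) = (-3306 + 1211)/(-13 + 2351) = -2095/2338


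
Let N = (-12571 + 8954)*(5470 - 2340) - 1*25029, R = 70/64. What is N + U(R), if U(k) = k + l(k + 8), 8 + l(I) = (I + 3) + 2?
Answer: -181539709/16 ≈ -1.1346e+7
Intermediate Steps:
R = 35/32 (R = 70*(1/64) = 35/32 ≈ 1.0938)
l(I) = -3 + I (l(I) = -8 + ((I + 3) + 2) = -8 + ((3 + I) + 2) = -8 + (5 + I) = -3 + I)
U(k) = 5 + 2*k (U(k) = k + (-3 + (k + 8)) = k + (-3 + (8 + k)) = k + (5 + k) = 5 + 2*k)
N = -11346239 (N = -3617*3130 - 25029 = -11321210 - 25029 = -11346239)
N + U(R) = -11346239 + (5 + 2*(35/32)) = -11346239 + (5 + 35/16) = -11346239 + 115/16 = -181539709/16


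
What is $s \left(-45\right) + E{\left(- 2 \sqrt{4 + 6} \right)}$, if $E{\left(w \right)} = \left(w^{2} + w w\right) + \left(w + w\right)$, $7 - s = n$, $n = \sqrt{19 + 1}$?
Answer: $-235 - 4 \sqrt{10} + 90 \sqrt{5} \approx -46.403$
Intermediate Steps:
$n = 2 \sqrt{5}$ ($n = \sqrt{20} = 2 \sqrt{5} \approx 4.4721$)
$s = 7 - 2 \sqrt{5} \approx 2.5279$
$E{\left(w \right)} = 2 w + 2 w^{2}$ ($E{\left(w \right)} = \left(w^{2} + w^{2}\right) + 2 w = 2 w^{2} + 2 w = 2 w + 2 w^{2}$)
$s \left(-45\right) + E{\left(- 2 \sqrt{4 + 6} \right)} = \left(7 - 2 \sqrt{5}\right) \left(-45\right) + 2 \left(- 2 \sqrt{4 + 6}\right) \left(1 - 2 \sqrt{4 + 6}\right) = \left(-315 + 90 \sqrt{5}\right) + 2 \left(- 2 \sqrt{10}\right) \left(1 - 2 \sqrt{10}\right) = \left(-315 + 90 \sqrt{5}\right) - 4 \sqrt{10} \left(1 - 2 \sqrt{10}\right) = -315 + 90 \sqrt{5} - 4 \sqrt{10} \left(1 - 2 \sqrt{10}\right)$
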